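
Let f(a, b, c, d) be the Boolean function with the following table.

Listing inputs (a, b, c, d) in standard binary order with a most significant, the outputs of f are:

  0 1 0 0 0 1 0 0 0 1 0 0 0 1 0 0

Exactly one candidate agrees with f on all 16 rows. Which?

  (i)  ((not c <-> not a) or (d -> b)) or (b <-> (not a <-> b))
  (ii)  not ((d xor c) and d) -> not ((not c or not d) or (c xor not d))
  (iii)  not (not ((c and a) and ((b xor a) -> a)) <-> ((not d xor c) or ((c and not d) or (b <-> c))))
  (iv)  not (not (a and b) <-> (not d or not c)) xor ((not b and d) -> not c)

(i) fails at (0,0,0,0): the formula yields 1, f is 0.
(iii) fails at (0,0,0,1): the formula yields 0, f is 1.
(iv) fails at (0,0,0,0): the formula yields 1, f is 0.
That leaves (ii). Evaluating it on every row reproduces the table of f exactly.

ii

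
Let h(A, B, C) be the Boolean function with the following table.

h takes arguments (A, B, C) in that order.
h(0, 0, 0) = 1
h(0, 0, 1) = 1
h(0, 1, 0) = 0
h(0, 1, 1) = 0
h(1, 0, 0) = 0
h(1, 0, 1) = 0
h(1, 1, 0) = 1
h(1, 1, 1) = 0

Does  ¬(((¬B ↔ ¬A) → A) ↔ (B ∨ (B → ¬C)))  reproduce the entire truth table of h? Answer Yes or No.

No

Test each input against both h and the formula:
  A=0, B=0, C=0: formula gives 1, h = 1 ✓
  A=0, B=0, C=1: formula gives 1, h = 1 ✓
  A=0, B=1, C=0: formula gives 0, h = 0 ✓
  A=0, B=1, C=1: formula gives 0, h = 0 ✓
  A=1, B=0, C=0: formula gives 0, h = 0 ✓
  …
  A=1, B=1, C=0: formula gives 0, but h = 1 ✗
Since they disagree at (1,1,0), the expression is not a correct formula for h.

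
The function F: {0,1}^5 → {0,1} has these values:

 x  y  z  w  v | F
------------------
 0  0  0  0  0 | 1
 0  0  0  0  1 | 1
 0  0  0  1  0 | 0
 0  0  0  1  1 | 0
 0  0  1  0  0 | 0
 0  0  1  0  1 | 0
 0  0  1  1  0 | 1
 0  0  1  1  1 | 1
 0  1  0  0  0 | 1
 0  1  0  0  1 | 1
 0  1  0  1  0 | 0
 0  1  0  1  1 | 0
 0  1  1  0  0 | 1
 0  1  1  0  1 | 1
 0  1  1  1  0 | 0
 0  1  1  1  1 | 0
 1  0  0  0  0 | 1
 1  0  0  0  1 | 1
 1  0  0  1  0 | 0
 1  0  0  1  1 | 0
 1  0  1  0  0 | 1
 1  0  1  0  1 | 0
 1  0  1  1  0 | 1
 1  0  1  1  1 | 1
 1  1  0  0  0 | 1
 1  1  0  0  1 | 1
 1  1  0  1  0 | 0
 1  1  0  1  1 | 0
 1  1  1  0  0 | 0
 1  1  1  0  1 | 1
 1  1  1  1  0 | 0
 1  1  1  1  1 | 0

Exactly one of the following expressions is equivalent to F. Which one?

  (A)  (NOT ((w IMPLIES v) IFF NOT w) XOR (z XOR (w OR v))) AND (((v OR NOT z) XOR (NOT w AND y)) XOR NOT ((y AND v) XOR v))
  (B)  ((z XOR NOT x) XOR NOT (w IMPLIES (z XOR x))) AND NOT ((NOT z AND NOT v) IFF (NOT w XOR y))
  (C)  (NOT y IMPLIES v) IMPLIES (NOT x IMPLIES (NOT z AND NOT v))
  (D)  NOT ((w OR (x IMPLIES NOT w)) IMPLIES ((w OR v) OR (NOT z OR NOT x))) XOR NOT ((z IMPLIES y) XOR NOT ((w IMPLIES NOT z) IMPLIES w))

D

(A) fails at (0,0,0,0,0): the formula yields 0, F is 1.
(B) fails at (0,0,0,0,0): the formula yields 0, F is 1.
(C) fails at (0,0,0,0,1): the formula yields 0, F is 1.
(D) is the remaining candidate, and it agrees with F on all 32 inputs.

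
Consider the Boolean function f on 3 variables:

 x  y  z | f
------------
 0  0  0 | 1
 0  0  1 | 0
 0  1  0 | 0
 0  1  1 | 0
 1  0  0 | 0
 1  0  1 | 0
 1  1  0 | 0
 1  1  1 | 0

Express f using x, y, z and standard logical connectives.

f(x, y, z) = ¬((x ∨ y) ∨ z)

The output is 1 only when every input is 0 — NOR of all inputs.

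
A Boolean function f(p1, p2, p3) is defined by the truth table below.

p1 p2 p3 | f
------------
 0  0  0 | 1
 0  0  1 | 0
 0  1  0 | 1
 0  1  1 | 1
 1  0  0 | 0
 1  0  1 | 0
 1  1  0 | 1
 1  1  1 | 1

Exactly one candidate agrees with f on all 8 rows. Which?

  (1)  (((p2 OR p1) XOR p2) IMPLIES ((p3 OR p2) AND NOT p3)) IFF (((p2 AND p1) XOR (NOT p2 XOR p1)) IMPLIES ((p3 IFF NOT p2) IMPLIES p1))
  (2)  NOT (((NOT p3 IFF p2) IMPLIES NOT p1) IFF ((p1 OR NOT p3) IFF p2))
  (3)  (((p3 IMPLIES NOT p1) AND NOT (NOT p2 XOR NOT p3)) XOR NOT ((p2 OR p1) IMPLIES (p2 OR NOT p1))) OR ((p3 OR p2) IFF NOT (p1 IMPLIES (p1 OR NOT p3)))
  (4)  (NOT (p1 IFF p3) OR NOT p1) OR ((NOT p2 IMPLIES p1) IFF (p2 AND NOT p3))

1

(2) disagrees with f on (0,1,0) (formula → 0, table → 1); rule it out.
(3) disagrees with f on (0,1,0) (formula → 0, table → 1); rule it out.
(4) disagrees with f on (0,0,1) (formula → 1, table → 0); rule it out.
That leaves (1). Evaluating it on every row reproduces the table of f exactly.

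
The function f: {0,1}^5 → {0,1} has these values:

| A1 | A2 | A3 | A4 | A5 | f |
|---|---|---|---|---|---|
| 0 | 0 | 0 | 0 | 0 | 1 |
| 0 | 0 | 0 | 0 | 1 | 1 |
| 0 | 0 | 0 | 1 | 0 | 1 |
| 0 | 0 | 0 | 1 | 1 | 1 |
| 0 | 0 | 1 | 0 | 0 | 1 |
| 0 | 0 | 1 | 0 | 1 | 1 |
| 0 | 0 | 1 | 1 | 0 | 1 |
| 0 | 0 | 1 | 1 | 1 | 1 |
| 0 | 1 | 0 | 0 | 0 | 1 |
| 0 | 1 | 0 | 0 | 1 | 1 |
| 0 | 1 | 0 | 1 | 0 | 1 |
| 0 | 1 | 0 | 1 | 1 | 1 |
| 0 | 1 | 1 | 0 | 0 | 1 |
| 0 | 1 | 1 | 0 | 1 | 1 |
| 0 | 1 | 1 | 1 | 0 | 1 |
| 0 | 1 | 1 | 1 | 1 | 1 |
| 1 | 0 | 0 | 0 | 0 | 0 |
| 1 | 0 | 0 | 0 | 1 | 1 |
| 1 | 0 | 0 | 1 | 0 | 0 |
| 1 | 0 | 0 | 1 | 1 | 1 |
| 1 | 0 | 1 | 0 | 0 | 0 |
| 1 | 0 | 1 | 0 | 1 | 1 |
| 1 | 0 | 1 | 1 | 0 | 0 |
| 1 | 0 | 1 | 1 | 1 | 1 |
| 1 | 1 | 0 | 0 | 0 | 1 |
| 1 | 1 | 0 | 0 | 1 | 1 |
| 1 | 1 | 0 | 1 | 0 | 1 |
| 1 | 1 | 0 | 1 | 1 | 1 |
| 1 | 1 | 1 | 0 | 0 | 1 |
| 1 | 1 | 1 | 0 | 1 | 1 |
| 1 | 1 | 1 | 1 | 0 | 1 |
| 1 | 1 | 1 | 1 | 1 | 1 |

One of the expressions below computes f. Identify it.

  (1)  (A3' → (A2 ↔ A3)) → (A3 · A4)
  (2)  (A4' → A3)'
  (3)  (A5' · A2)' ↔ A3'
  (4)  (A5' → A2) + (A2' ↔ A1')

4

(1) disagrees with f on (0,0,0,0,0) (formula → 0, table → 1); rule it out.
(2) disagrees with f on (0,0,0,1,0) (formula → 0, table → 1); rule it out.
(3) disagrees with f on (0,0,1,0,0) (formula → 0, table → 1); rule it out.
Only (4) survives; checking it on all 32 rows confirms it matches f.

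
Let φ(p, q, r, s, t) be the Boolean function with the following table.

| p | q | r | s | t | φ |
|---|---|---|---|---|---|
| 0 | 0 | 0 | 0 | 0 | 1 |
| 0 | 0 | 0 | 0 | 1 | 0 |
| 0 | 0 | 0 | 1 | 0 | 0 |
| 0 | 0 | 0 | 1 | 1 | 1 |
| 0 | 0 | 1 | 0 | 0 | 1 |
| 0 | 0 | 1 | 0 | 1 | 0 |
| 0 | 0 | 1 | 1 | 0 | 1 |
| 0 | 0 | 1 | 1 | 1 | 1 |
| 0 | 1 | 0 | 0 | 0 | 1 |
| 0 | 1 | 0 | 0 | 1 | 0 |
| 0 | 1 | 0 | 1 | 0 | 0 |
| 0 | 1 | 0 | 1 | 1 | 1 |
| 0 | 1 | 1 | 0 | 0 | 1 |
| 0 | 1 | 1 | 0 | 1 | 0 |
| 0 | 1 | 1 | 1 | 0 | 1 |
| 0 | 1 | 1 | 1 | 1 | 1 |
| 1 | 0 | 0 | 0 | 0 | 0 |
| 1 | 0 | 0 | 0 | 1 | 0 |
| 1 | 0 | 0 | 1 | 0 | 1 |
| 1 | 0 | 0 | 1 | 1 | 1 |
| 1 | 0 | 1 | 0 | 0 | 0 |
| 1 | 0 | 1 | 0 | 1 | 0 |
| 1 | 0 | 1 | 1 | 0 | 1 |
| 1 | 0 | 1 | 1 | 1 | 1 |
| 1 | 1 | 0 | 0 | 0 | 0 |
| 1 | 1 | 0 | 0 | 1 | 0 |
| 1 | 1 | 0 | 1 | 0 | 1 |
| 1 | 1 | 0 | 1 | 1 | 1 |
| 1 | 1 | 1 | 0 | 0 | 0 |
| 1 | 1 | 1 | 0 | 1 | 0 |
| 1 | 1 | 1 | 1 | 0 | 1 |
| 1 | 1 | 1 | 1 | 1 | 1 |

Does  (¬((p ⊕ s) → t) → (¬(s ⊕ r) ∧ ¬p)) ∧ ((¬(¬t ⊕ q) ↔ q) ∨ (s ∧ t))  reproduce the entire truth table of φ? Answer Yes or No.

Yes

Test each input against both φ and the formula:
  p=0, q=0, r=0, s=0, t=0: formula gives 1, φ = 1 ✓
  p=0, q=0, r=0, s=0, t=1: formula gives 0, φ = 0 ✓
  p=0, q=0, r=0, s=1, t=0: formula gives 0, φ = 0 ✓
  p=0, q=0, r=0, s=1, t=1: formula gives 1, φ = 1 ✓
  …and likewise for the remaining 28 rows.
Every row agrees, so the formula is equivalent.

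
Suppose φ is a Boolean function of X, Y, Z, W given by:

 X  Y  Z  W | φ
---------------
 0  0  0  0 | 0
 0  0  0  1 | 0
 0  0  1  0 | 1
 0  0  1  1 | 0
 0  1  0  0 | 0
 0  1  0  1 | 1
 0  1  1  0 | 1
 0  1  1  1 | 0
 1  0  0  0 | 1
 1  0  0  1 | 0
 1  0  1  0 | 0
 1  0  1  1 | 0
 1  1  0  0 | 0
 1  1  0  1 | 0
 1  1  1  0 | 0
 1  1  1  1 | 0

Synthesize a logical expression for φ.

φ(X, Y, Z, W) = (((((¬X ∧ ¬Y) ∧ Z) ∧ ¬W) ∨ (((¬X ∧ Y) ∧ ¬Z) ∧ W)) ∨ (((¬X ∧ Y) ∧ Z) ∧ ¬W)) ∨ (((X ∧ ¬Y) ∧ ¬Z) ∧ ¬W)

φ=1 on 4 inputs: (0,0,1,0), (0,1,0,1), (0,1,1,0), (1,0,0,0). Reading each as a conjunction of literals (¬X·¬Y·Z·¬W, ¬X·Y·¬Z·W, ¬X·Y·Z·¬W, X·¬Y·¬Z·¬W) and taking the OR gives the canonical DNF.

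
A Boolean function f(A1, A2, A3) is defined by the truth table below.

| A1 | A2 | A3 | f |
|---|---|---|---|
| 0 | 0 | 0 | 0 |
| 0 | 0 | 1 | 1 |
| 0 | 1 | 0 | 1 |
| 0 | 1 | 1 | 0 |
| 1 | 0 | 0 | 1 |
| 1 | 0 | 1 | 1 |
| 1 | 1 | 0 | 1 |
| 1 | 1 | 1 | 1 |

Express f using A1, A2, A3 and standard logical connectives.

f is 0 on only 2 rows — (0,0,0), (0,1,1). Writing each as a minterm (¬A1·¬A2·¬A3, ¬A1·A2·A3) and OR-ing them characterizes exactly where f=0, so f is the negation of that disjunction.

f(A1, A2, A3) = (((A1' · A2') · A3') + ((A1' · A2) · A3))'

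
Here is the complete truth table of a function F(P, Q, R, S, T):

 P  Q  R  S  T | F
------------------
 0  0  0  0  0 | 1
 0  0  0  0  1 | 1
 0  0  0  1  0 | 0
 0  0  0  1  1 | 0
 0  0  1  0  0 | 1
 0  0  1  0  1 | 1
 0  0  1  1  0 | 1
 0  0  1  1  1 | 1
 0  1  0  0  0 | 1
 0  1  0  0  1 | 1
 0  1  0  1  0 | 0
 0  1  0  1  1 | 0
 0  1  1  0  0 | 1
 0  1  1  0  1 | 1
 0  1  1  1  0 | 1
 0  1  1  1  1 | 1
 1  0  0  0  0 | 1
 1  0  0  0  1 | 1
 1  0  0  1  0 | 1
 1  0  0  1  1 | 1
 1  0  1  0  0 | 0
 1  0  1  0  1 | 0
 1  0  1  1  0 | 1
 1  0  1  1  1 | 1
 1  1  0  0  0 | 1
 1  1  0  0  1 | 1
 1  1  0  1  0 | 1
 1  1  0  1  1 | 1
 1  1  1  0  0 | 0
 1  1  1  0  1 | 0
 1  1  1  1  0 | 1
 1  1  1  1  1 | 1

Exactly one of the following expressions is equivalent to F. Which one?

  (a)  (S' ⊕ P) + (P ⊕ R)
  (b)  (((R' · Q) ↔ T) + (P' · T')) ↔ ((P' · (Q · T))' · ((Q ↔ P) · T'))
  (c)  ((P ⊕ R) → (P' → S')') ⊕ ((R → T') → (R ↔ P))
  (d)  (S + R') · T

(b) fails at (0,0,0,1,0): the formula yields 1, F is 0.
(c) fails at (0,0,0,0,0): the formula yields 0, F is 1.
(d) fails at (0,0,0,0,0): the formula yields 0, F is 1.
That leaves (a). Evaluating it on every row reproduces the table of F exactly.

a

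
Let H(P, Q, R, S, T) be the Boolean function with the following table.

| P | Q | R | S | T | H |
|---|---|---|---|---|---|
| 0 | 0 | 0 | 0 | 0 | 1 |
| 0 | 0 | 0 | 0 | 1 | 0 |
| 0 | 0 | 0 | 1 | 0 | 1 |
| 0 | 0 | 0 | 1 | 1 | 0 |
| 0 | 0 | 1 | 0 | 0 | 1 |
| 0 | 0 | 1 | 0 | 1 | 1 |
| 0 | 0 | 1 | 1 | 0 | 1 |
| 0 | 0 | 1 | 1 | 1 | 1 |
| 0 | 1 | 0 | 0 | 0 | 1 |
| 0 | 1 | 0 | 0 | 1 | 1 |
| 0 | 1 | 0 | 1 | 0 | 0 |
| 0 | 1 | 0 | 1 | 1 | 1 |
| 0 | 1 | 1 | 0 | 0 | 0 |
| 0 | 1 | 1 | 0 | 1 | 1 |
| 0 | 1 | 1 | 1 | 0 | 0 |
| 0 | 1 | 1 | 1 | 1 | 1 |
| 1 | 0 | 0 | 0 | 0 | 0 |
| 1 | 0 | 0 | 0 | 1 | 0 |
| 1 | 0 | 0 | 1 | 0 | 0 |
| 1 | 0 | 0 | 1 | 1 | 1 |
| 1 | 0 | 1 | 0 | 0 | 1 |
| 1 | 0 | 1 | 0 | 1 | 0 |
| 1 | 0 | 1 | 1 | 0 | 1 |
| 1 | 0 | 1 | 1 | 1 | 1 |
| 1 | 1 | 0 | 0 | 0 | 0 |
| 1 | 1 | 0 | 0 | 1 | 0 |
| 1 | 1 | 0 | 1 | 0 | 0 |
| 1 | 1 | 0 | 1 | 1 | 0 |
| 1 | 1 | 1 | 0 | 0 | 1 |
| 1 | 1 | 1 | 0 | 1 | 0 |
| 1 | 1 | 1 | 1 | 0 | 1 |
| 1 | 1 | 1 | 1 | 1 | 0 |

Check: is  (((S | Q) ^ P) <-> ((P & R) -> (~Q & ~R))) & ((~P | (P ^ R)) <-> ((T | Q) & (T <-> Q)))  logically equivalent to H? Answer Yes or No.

Evaluate (((S | Q) ^ P) <-> ((P & R) -> (~Q & ~R))) & ((~P | (P ^ R)) <-> ((T | Q) & (T <-> Q))) on each row and compare to H:
  P=0, Q=0, R=0, S=0, T=0: formula gives 0, but H = 1 ✗
Row (0,0,0,0,0) is a counterexample, so the formula is not equivalent to H.

No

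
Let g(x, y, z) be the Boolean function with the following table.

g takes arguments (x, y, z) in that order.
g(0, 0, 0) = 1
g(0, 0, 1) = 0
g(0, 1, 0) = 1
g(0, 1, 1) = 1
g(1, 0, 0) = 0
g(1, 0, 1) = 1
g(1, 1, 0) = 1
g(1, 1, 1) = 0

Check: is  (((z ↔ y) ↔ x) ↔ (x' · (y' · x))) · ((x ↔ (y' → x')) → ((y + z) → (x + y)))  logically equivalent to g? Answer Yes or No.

Check the formula against g row by row:
  x=0, y=0, z=0: formula gives 1, g = 1 ✓
  x=0, y=0, z=1: formula gives 0, g = 0 ✓
  x=0, y=1, z=0: formula gives 0, but g = 1 ✗
Since they disagree at (0,1,0), the expression is not a correct formula for g.

No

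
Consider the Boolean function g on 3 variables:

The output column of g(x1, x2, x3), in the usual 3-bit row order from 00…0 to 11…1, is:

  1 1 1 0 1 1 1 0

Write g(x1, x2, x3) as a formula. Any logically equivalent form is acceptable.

The 0-rows are (0,1,1), (1,1,1). Take each as a conjunction (¬x1·x2·x3, x1·x2·x3), form their disjunction, and complement — that gives a formula that is 1 everywhere g is.

g(x1, x2, x3) = not (((not x1 and x2) and x3) or ((x1 and x2) and x3))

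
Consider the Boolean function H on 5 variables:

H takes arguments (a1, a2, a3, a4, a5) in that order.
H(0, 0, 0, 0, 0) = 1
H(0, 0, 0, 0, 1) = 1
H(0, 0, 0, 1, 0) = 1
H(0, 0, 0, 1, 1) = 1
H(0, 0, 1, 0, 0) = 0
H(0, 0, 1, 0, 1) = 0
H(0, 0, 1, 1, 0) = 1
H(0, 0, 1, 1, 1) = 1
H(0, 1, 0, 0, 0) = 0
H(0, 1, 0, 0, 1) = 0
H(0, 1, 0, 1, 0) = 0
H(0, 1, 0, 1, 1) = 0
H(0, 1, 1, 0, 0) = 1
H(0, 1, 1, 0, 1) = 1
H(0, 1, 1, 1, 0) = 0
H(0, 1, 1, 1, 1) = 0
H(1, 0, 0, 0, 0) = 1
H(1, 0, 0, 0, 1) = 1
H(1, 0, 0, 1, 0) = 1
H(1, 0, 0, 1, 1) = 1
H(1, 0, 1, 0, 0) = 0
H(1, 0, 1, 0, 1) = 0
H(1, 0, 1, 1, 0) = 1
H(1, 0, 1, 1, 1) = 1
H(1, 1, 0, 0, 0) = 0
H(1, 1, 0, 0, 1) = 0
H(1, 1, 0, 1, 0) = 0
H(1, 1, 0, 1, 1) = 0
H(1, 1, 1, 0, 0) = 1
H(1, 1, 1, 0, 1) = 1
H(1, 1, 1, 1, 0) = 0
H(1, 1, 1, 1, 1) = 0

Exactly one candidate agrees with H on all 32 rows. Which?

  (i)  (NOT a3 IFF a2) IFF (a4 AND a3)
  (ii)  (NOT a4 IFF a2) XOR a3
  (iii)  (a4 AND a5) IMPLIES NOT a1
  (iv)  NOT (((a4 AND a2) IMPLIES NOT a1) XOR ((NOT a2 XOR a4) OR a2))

(ii) fails at (0,0,0,0,0): the formula yields 0, H is 1.
(iii) fails at (0,0,1,0,0): the formula yields 1, H is 0.
(iv) fails at (0,0,0,1,0): the formula yields 0, H is 1.
Only (i) survives; checking it on all 32 rows confirms it matches H.

i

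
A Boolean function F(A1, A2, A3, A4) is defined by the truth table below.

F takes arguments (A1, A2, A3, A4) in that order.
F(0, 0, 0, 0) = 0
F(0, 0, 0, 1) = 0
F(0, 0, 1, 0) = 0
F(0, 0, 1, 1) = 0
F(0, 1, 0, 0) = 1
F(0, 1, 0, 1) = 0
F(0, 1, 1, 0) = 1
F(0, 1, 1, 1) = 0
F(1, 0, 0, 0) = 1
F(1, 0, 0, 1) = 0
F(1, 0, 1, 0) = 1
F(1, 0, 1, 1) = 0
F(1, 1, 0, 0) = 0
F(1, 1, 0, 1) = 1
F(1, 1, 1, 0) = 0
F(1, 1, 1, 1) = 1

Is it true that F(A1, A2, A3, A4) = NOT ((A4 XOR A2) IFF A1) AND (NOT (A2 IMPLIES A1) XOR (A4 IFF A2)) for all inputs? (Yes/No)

Yes

Evaluate NOT ((A4 XOR A2) IFF A1) AND (NOT (A2 IMPLIES A1) XOR (A4 IFF A2)) on each row and compare to F:
  A1=0, A2=0, A3=0, A4=0: formula gives 0, F = 0 ✓
  A1=0, A2=0, A3=0, A4=1: formula gives 0, F = 0 ✓
  A1=0, A2=0, A3=1, A4=0: formula gives 0, F = 0 ✓
  A1=0, A2=0, A3=1, A4=1: formula gives 0, F = 0 ✓
  … (the remaining 12 rows also agree.)
Every row agrees, so the formula is equivalent.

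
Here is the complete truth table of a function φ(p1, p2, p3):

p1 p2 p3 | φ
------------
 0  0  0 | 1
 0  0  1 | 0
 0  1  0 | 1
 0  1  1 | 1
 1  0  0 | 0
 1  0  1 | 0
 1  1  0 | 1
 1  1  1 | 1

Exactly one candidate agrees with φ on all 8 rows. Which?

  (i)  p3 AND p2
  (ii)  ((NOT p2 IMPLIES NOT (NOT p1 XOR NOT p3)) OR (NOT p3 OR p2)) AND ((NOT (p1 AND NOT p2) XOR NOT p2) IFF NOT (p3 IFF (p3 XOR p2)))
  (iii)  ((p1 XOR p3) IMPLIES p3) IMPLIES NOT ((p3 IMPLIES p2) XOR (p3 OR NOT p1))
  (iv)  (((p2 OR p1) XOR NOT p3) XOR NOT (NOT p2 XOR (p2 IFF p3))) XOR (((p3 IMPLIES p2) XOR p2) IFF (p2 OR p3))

ii

(i) disagrees with φ on (0,0,0) (formula → 0, table → 1); rule it out.
(iii) disagrees with φ on (1,0,0) (formula → 1, table → 0); rule it out.
(iv) disagrees with φ on (0,0,0) (formula → 0, table → 1); rule it out.
(ii) is the remaining candidate, and it agrees with φ on all 8 inputs.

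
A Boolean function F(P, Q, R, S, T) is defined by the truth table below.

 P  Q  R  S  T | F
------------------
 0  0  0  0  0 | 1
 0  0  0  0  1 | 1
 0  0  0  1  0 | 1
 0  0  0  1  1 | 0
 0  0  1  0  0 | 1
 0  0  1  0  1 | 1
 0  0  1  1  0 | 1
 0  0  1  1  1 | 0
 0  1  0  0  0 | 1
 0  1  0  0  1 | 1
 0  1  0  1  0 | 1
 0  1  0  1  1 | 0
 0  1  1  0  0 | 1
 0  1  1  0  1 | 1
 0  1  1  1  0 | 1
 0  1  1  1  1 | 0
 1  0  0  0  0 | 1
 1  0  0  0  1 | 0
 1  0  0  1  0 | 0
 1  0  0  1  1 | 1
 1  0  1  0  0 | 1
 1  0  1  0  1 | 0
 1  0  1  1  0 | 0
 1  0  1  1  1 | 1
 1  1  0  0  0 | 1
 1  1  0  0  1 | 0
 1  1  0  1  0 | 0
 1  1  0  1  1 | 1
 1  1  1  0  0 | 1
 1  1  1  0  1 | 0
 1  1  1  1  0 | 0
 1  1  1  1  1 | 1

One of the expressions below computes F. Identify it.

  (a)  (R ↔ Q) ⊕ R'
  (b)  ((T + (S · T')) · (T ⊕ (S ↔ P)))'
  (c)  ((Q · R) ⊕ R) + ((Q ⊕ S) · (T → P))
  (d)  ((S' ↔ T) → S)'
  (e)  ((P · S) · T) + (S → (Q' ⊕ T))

b

(a) fails at (0,0,0,0,0): the formula yields 0, F is 1.
(c) fails at (0,0,0,0,0): the formula yields 0, F is 1.
(d) fails at (0,0,0,0,0): the formula yields 0, F is 1.
(e) fails at (0,1,0,1,0): the formula yields 0, F is 1.
That leaves (b). Evaluating it on every row reproduces the table of F exactly.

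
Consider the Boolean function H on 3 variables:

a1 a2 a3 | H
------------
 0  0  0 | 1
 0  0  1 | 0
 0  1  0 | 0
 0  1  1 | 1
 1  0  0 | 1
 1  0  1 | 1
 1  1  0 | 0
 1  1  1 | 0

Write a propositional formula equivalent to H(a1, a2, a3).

H(a1, a2, a3) = ((((¬a1 ∧ ¬a2) ∧ ¬a3) ∨ ((¬a1 ∧ a2) ∧ a3)) ∨ ((a1 ∧ ¬a2) ∧ ¬a3)) ∨ ((a1 ∧ ¬a2) ∧ a3)

Collect the rows where H=1 — (0,0,0), (0,1,1), (1,0,0), (1,0,1) — and write one minterm per row: ¬a1·¬a2·¬a3, ¬a1·a2·a3, a1·¬a2·¬a3, a1·¬a2·a3. Their union (logical OR) reproduces the table exactly.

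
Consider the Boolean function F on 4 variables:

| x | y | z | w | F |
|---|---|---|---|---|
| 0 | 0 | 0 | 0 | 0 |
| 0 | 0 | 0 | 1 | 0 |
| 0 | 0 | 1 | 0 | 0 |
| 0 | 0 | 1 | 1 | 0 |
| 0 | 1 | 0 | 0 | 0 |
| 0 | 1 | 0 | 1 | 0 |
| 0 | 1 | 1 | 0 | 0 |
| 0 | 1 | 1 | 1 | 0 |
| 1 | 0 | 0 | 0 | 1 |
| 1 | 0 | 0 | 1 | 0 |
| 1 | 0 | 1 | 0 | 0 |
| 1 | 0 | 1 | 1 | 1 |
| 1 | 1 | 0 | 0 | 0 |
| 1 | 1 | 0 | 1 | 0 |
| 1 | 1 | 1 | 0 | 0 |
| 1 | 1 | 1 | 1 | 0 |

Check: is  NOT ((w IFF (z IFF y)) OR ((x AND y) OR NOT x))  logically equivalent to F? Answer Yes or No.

Test each input against both F and the formula:
  x=0, y=0, z=0, w=0: formula gives 0, F = 0 ✓
  x=0, y=0, z=0, w=1: formula gives 0, F = 0 ✓
  x=0, y=0, z=1, w=0: formula gives 0, F = 0 ✓
  x=0, y=0, z=1, w=1: formula gives 0, F = 0 ✓
  … (the remaining 12 rows also agree.)
Every row agrees, so the formula is equivalent.

Yes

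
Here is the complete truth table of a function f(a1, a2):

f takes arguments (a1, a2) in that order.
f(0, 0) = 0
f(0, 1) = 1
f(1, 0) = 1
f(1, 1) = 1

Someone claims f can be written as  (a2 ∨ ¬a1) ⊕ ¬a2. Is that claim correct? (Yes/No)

Evaluate (a2 ∨ ¬a1) ⊕ ¬a2 on each row and compare to f:
  a1=0, a2=0: formula gives 0, f = 0 ✓
  a1=0, a2=1: formula gives 1, f = 1 ✓
  a1=1, a2=0: formula gives 1, f = 1 ✓
  a1=1, a2=1: formula gives 1, f = 1 ✓
Every row agrees, so the formula is equivalent.

Yes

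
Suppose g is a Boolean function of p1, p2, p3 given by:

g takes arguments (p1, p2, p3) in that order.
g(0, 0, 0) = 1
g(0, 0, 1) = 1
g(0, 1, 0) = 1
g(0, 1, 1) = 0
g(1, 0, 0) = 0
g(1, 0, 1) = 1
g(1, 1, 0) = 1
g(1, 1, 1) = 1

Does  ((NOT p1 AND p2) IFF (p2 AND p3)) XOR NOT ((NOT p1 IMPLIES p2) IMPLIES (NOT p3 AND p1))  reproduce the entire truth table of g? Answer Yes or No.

No

Check the formula against g row by row:
  p1=0, p2=0, p3=0: formula gives 1, g = 1 ✓
  p1=0, p2=0, p3=1: formula gives 1, g = 1 ✓
  p1=0, p2=1, p3=0: formula gives 1, g = 1 ✓
  p1=0, p2=1, p3=1: formula gives 0, g = 0 ✓
  p1=1, p2=0, p3=0: formula gives 1, but g = 0 ✗
A single disagreement suffices: at (1,0,0) they differ, so the formula does not compute g.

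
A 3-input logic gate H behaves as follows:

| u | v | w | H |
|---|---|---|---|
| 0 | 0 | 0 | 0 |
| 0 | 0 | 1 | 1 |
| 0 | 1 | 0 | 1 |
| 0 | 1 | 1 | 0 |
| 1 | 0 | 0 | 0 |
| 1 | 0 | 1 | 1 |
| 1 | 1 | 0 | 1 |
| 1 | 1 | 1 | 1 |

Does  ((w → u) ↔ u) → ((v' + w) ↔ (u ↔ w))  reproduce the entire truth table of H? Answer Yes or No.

No

Check the formula against H row by row:
  u=0, v=0, w=0: formula gives 1, but H = 0 ✗
Since they disagree at (0,0,0), the expression is not a correct formula for H.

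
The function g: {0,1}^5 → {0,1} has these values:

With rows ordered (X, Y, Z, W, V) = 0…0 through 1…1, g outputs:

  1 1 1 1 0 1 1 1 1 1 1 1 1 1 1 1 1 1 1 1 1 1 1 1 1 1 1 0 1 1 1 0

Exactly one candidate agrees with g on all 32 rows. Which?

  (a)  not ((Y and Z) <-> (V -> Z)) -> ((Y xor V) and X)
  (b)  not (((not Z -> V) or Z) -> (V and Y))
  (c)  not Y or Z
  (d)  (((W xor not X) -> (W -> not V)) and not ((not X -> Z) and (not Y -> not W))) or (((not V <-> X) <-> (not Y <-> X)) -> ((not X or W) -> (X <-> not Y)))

d

(a) fails at (0,0,0,0,0): the formula yields 0, g is 1.
(b) fails at (0,0,0,0,0): the formula yields 0, g is 1.
(c) fails at (0,0,1,0,0): the formula yields 1, g is 0.
That leaves (d). Evaluating it on every row reproduces the table of g exactly.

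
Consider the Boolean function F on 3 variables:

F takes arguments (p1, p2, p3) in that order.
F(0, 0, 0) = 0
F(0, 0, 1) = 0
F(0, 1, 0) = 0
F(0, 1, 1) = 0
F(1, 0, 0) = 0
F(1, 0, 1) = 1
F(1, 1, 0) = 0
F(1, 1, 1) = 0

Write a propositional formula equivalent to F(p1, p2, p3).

F(p1, p2, p3) = (p1 AND NOT p2) AND p3

Only row (1,0,1) gives 1. That row's minterm p1·¬p2·p3 is F directly.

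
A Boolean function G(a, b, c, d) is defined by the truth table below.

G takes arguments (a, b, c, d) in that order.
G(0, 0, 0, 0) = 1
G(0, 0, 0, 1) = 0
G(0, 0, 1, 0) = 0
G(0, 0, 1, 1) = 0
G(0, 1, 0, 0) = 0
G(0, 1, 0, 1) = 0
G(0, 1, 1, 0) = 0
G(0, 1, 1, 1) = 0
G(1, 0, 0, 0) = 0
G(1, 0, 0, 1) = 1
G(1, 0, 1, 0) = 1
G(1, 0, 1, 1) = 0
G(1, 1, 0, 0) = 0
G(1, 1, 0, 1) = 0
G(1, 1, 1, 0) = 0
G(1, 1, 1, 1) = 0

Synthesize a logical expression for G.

G(a, b, c, d) = ((((¬a ∧ ¬b) ∧ ¬c) ∧ ¬d) ∨ (((a ∧ ¬b) ∧ ¬c) ∧ d)) ∨ (((a ∧ ¬b) ∧ c) ∧ ¬d)

G=1 on 3 inputs: (0,0,0,0), (1,0,0,1), (1,0,1,0). Reading each as a conjunction of literals (¬a·¬b·¬c·¬d, a·¬b·¬c·d, a·¬b·c·¬d) and taking the OR gives the canonical DNF.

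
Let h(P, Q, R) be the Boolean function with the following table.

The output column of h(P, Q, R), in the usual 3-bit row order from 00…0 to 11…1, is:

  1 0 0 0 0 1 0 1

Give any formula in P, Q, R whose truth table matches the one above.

h=1 on 3 inputs: (0,0,0), (1,0,1), (1,1,1). Reading each as a conjunction of literals (¬P·¬Q·¬R, P·¬Q·R, P·Q·R) and taking the OR gives the canonical DNF.

h(P, Q, R) = (((¬P ∧ ¬Q) ∧ ¬R) ∨ ((P ∧ ¬Q) ∧ R)) ∨ ((P ∧ Q) ∧ R)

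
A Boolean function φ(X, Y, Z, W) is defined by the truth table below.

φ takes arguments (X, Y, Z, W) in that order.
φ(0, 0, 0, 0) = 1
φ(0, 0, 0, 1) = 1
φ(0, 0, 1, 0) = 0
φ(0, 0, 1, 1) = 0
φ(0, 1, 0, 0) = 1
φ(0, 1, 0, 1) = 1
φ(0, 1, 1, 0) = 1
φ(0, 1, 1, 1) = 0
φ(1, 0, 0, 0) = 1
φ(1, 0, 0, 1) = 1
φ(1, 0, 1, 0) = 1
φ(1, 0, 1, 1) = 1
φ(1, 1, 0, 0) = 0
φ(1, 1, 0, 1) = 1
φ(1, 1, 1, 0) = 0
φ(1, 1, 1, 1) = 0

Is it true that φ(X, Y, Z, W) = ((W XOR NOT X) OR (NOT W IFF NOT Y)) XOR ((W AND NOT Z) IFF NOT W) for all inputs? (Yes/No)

Evaluate ((W XOR NOT X) OR (NOT W IFF NOT Y)) XOR ((W AND NOT Z) IFF NOT W) on each row and compare to φ:
  X=0, Y=0, Z=0, W=0: formula gives 1, φ = 1 ✓
  X=0, Y=0, Z=0, W=1: formula gives 0, but φ = 1 ✗
Since they disagree at (0,0,0,1), the expression is not a correct formula for φ.

No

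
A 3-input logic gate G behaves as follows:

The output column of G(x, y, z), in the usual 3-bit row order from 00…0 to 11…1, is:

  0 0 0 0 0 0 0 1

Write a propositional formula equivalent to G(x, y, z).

G(x, y, z) = (x · y) · z

The output is 1 only when every input is 1 — the AND of all inputs.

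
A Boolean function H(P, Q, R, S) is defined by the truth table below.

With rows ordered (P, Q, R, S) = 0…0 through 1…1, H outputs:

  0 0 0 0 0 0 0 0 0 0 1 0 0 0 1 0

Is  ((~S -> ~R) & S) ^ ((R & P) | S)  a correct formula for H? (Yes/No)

Check the formula against H row by row:
  P=0, Q=0, R=0, S=0: formula gives 0, H = 0 ✓
  P=0, Q=0, R=0, S=1: formula gives 0, H = 0 ✓
  P=0, Q=0, R=1, S=0: formula gives 0, H = 0 ✓
  P=0, Q=0, R=1, S=1: formula gives 0, H = 0 ✓
  … (the remaining 12 rows also agree.)
All 16 rows match — the expression computes H exactly.

Yes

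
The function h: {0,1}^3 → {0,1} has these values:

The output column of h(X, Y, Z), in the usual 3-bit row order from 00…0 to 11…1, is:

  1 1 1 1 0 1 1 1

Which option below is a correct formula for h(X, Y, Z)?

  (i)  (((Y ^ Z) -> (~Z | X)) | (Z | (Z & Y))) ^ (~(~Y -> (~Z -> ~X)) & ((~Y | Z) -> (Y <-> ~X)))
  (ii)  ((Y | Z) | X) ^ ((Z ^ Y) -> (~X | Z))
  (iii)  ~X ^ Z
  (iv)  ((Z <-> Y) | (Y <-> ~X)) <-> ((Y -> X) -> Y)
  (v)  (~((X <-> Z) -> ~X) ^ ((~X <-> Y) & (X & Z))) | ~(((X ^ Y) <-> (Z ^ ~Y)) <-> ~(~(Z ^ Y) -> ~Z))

(ii): at (0,0,1) it gives 0, but h = 1 — eliminated.
(iii): at (0,0,1) it gives 0, but h = 1 — eliminated.
(iv): at (0,0,0) it gives 0, but h = 1 — eliminated.
(v): at (0,0,0) it gives 0, but h = 1 — eliminated.
Only (i) survives; checking it on all 8 rows confirms it matches h.

i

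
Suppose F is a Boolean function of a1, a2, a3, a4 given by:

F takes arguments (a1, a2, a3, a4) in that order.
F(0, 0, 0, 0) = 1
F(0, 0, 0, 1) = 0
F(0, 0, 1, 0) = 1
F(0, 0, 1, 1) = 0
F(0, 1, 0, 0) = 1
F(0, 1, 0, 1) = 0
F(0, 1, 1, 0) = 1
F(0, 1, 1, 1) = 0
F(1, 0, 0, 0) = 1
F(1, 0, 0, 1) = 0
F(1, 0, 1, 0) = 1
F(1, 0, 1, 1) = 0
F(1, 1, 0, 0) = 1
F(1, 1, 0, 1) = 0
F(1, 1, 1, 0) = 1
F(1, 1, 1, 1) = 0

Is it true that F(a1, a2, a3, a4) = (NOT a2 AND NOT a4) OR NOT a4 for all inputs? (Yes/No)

Check the formula against F row by row:
  a1=0, a2=0, a3=0, a4=0: formula gives 1, F = 1 ✓
  a1=0, a2=0, a3=0, a4=1: formula gives 0, F = 0 ✓
  a1=0, a2=0, a3=1, a4=0: formula gives 1, F = 1 ✓
  a1=0, a2=0, a3=1, a4=1: formula gives 0, F = 0 ✓
  …and likewise for the remaining 12 rows.
No disagreement on any input; they are logically equivalent.

Yes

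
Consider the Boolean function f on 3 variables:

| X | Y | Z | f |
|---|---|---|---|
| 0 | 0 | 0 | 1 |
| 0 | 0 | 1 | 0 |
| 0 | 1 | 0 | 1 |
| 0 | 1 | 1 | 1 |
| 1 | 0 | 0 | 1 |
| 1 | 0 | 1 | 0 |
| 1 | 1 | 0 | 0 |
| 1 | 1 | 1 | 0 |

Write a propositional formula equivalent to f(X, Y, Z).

The 1-rows are (0,0,0), (0,1,0), (0,1,1), (1,0,0). Each contributes one minterm — ¬X·¬Y·¬Z; ¬X·Y·¬Z; ¬X·Y·Z; X·¬Y·¬Z — and their disjunction is a sum-of-products form of f.

f(X, Y, Z) = ((((¬X ∧ ¬Y) ∧ ¬Z) ∨ ((¬X ∧ Y) ∧ ¬Z)) ∨ ((¬X ∧ Y) ∧ Z)) ∨ ((X ∧ ¬Y) ∧ ¬Z)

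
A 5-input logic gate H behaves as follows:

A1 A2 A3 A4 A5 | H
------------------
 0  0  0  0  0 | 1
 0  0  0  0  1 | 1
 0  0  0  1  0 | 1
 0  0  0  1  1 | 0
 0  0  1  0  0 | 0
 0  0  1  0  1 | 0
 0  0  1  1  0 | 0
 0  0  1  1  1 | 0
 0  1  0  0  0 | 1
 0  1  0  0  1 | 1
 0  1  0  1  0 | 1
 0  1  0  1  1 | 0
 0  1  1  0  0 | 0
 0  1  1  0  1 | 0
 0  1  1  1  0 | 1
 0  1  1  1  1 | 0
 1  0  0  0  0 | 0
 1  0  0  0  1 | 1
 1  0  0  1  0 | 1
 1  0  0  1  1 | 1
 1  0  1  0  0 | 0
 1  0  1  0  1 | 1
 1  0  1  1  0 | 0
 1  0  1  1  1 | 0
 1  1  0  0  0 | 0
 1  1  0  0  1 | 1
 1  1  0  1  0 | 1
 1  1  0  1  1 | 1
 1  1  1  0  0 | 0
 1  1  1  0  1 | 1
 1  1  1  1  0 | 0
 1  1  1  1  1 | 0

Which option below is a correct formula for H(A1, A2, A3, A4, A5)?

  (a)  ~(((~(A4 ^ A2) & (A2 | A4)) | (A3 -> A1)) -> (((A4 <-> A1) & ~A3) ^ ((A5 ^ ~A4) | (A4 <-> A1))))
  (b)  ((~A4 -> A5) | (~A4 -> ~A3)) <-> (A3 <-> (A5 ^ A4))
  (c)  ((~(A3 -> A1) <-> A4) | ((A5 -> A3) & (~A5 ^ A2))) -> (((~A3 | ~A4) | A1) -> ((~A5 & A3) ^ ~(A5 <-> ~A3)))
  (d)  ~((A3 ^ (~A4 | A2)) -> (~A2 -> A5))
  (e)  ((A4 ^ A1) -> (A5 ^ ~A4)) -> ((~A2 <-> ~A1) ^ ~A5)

a

(b) fails at (0,0,0,0,1): the formula yields 0, H is 1.
(c) fails at (0,0,0,0,1): the formula yields 0, H is 1.
(d) fails at (0,0,0,0,1): the formula yields 0, H is 1.
(e) fails at (0,0,0,0,0): the formula yields 0, H is 1.
Only (a) survives; checking it on all 32 rows confirms it matches H.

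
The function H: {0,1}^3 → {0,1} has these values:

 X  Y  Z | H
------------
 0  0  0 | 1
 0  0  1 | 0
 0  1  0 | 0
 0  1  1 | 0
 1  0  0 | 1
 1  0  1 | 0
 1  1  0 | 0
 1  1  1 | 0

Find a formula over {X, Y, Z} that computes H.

H(X, Y, Z) = ((~X & ~Y) & ~Z) | ((X & ~Y) & ~Z)

H=1 on 2 inputs: (0,0,0), (1,0,0). Reading each as a conjunction of literals (¬X·¬Y·¬Z, X·¬Y·¬Z) and taking the OR gives the canonical DNF.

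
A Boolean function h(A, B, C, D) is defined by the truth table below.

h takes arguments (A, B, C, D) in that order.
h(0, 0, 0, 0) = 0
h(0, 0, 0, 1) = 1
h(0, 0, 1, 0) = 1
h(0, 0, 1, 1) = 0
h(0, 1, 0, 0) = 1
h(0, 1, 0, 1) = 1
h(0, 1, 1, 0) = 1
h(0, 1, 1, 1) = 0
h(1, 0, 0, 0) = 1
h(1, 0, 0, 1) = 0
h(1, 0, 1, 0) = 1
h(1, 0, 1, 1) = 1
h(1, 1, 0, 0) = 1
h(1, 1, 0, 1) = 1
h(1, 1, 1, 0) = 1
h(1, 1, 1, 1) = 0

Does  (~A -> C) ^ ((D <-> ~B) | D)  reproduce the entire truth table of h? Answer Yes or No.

No

Test each input against both h and the formula:
  A=0, B=0, C=0, D=0: formula gives 0, h = 0 ✓
  A=0, B=0, C=0, D=1: formula gives 1, h = 1 ✓
  A=0, B=0, C=1, D=0: formula gives 1, h = 1 ✓
  A=0, B=0, C=1, D=1: formula gives 0, h = 0 ✓
  …
  A=0, B=1, C=1, D=0: formula gives 0, but h = 1 ✗
Since they disagree at (0,1,1,0), the expression is not a correct formula for h.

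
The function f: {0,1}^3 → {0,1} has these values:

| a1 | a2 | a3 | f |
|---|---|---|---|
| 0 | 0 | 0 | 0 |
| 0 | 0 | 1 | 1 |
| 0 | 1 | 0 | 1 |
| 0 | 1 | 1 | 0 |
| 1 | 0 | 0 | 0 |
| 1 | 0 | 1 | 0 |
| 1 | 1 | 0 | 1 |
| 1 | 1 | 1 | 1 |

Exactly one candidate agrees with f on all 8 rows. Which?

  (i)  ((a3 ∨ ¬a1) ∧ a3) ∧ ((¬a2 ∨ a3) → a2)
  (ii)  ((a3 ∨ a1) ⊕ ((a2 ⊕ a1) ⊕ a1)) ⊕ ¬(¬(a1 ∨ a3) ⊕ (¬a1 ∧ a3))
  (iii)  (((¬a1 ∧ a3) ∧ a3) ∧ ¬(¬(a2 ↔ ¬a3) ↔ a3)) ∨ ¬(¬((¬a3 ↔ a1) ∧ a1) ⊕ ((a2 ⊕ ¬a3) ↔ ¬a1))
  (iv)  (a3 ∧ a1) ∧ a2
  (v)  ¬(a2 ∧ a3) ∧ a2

(i): at (0,0,1) it gives 0, but f = 1 — eliminated.
(iii): at (0,0,0) it gives 1, but f = 0 — eliminated.
(iv): at (0,0,1) it gives 0, but f = 1 — eliminated.
(v): at (0,0,1) it gives 0, but f = 1 — eliminated.
That leaves (ii). Evaluating it on every row reproduces the table of f exactly.

ii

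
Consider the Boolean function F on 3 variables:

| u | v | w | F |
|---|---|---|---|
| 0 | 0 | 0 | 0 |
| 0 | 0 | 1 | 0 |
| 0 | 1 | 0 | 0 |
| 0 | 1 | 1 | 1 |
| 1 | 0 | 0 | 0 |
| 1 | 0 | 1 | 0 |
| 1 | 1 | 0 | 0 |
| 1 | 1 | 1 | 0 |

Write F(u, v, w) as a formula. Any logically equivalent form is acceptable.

F(u, v, w) = (not u and v) and w

Only row (0,1,1) gives 1. That row's minterm ¬u·v·w is F directly.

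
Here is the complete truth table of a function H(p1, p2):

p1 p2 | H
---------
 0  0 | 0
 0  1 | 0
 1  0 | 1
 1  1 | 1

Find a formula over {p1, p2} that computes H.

H(p1, p2) = p1

The output simply equals p1.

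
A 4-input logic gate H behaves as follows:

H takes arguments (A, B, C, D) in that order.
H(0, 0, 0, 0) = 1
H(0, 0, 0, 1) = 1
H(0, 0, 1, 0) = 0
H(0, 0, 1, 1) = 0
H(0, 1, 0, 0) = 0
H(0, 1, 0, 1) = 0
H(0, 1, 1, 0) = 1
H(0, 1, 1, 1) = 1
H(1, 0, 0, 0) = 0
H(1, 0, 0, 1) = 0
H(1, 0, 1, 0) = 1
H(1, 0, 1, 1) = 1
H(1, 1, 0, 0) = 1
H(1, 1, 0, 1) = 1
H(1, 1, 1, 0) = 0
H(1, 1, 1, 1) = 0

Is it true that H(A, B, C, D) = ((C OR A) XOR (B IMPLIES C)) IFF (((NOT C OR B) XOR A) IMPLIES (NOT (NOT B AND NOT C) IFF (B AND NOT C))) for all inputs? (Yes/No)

Check the formula against H row by row:
  A=0, B=0, C=0, D=0: formula gives 1, H = 1 ✓
  A=0, B=0, C=0, D=1: formula gives 1, H = 1 ✓
  A=0, B=0, C=1, D=0: formula gives 0, H = 0 ✓
  A=0, B=0, C=1, D=1: formula gives 0, H = 0 ✓
  …and likewise for the remaining 12 rows.
All 16 rows match — the expression computes H exactly.

Yes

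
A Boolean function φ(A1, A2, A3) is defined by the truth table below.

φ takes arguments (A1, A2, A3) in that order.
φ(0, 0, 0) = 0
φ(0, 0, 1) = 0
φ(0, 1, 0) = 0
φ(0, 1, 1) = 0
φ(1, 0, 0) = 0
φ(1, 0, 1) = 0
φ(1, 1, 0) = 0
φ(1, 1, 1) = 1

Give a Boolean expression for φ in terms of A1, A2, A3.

φ(A1, A2, A3) = (A1 ∧ A2) ∧ A3

The output is 1 only when every input is 1 — the AND of all inputs.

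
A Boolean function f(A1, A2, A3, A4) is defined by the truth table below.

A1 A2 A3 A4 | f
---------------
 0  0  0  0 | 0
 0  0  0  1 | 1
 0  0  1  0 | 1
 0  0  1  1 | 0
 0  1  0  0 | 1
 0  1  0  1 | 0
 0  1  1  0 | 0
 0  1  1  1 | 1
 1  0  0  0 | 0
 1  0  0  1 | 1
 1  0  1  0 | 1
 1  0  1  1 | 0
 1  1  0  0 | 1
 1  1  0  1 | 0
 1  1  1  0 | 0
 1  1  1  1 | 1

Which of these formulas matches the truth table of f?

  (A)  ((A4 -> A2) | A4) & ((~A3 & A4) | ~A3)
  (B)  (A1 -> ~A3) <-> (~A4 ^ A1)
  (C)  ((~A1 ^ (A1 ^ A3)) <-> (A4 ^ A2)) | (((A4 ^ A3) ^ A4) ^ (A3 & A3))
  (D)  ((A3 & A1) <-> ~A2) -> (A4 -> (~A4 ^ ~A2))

(A) fails at (0,0,0,0): the formula yields 1, f is 0.
(B) fails at (0,0,0,0): the formula yields 1, f is 0.
(D) fails at (0,0,0,0): the formula yields 1, f is 0.
(C) is the remaining candidate, and it agrees with f on all 16 inputs.

C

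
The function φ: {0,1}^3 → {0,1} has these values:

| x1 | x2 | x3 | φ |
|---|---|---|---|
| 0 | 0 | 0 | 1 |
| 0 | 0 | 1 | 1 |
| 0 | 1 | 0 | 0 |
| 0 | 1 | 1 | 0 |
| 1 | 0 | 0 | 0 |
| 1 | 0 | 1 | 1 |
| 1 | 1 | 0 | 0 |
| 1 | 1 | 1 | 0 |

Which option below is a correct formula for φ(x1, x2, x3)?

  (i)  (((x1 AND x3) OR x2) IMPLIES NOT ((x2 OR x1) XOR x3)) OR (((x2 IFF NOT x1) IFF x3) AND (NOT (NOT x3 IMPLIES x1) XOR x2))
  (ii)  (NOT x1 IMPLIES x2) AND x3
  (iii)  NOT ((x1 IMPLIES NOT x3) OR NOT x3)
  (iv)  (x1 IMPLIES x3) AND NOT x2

(i) disagrees with φ on (0,1,1) (formula → 1, table → 0); rule it out.
(ii) disagrees with φ on (0,0,0) (formula → 0, table → 1); rule it out.
(iii) disagrees with φ on (0,0,0) (formula → 0, table → 1); rule it out.
That leaves (iv). Evaluating it on every row reproduces the table of φ exactly.

iv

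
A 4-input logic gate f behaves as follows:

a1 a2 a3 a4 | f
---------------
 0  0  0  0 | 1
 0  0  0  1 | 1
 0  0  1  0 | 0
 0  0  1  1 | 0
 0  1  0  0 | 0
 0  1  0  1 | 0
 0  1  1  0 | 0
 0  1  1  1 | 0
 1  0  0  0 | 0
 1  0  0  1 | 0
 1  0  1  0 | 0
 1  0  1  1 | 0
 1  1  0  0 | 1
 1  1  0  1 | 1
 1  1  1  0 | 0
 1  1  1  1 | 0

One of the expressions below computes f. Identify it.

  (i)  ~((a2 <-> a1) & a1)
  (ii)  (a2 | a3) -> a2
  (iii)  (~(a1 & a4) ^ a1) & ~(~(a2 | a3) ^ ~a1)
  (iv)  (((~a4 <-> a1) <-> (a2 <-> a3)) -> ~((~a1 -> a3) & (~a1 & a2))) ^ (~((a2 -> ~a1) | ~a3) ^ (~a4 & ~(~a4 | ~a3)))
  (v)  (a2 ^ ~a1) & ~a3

(i): at (0,0,1,0) it gives 1, but f = 0 — eliminated.
(ii): at (0,1,0,0) it gives 1, but f = 0 — eliminated.
(iii): at (1,0,1,1) it gives 1, but f = 0 — eliminated.
(iv): at (0,0,1,0) it gives 1, but f = 0 — eliminated.
Only (v) survives; checking it on all 16 rows confirms it matches f.

v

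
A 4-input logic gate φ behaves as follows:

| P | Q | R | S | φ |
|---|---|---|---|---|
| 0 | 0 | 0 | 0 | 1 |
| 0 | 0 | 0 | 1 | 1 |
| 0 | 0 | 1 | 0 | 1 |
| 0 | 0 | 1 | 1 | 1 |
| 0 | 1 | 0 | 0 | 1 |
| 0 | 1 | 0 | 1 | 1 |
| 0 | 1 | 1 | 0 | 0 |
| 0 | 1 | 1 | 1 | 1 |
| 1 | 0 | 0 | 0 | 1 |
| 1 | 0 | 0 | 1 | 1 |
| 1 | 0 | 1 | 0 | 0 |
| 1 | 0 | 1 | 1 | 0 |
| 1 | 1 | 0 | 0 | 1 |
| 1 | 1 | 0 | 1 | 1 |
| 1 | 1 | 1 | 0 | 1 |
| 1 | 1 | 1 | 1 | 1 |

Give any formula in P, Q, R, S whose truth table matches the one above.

There are just 3 zero rows: (0,1,1,0), (1,0,1,0), (1,0,1,1). Their minterms are ¬P·Q·R·¬S, P·¬Q·R·¬S, P·¬Q·R·S; the OR of those covers precisely the 0-outputs, and negating it yields φ.

φ(P, Q, R, S) = NOT (((((NOT P AND Q) AND R) AND NOT S) OR (((P AND NOT Q) AND R) AND NOT S)) OR (((P AND NOT Q) AND R) AND S))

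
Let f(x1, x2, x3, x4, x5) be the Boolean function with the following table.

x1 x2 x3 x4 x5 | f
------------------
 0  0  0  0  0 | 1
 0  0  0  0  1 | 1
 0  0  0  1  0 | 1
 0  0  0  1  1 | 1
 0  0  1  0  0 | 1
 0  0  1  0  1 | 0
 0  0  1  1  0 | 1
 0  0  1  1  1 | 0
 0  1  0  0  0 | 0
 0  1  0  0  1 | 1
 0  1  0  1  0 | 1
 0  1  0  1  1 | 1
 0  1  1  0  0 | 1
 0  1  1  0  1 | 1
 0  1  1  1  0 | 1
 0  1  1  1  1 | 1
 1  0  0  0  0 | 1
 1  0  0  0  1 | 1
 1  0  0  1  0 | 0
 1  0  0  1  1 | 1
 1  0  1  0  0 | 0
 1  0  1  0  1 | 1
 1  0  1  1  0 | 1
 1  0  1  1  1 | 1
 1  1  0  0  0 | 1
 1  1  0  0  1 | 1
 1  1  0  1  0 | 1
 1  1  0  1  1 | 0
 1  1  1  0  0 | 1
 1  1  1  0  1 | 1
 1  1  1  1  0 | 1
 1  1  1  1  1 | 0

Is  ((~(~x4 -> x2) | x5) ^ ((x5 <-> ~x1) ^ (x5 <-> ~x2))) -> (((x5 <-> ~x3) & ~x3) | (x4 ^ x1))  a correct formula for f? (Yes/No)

Test each input against both f and the formula:
  x1=0, x2=0, x3=0, x4=0, x5=0: formula gives 0, but f = 1 ✗
A single disagreement suffices: at (0,0,0,0,0) they differ, so the formula does not compute f.

No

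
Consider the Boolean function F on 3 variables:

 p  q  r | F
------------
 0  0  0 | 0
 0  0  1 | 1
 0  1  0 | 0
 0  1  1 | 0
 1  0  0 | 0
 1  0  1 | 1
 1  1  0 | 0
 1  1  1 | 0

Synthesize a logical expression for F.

F(p, q, r) = ((NOT p AND NOT q) AND r) OR ((p AND NOT q) AND r)

The 1-rows are (0,0,1), (1,0,1). Each contributes one minterm — ¬p·¬q·r; p·¬q·r — and their disjunction is a sum-of-products form of F.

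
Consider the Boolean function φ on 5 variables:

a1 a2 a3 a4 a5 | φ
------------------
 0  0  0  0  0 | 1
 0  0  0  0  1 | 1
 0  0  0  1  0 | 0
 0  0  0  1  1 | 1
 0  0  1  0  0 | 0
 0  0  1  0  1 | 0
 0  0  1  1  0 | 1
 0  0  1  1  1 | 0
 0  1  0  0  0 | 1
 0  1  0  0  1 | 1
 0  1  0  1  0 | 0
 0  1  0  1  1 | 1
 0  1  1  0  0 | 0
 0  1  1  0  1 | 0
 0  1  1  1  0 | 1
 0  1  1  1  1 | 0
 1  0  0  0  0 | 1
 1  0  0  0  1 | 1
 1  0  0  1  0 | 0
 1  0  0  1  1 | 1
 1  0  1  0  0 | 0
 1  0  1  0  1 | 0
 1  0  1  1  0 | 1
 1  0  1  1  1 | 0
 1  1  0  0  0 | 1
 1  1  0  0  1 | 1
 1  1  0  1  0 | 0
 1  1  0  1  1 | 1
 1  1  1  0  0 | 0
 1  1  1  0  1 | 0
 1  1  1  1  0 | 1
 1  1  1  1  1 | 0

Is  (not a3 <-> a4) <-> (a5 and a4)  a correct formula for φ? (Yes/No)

Yes

Check the formula against φ row by row:
  a1=0, a2=0, a3=0, a4=0, a5=0: formula gives 1, φ = 1 ✓
  a1=0, a2=0, a3=0, a4=0, a5=1: formula gives 1, φ = 1 ✓
  a1=0, a2=0, a3=0, a4=1, a5=0: formula gives 0, φ = 0 ✓
  a1=0, a2=0, a3=0, a4=1, a5=1: formula gives 1, φ = 1 ✓
  … (the remaining 28 rows also agree.)
All 32 rows match — the expression computes φ exactly.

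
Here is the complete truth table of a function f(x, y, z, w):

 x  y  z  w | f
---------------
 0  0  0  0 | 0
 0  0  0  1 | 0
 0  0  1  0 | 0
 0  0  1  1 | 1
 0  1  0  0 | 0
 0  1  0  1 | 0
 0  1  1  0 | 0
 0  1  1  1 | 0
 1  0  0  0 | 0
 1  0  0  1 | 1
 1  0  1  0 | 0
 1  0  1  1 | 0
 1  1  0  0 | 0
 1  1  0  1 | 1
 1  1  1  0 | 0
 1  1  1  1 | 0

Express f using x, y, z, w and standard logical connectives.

The 1-rows are (0,0,1,1), (1,0,0,1), (1,1,0,1). Each contributes one minterm — ¬x·¬y·z·w; x·¬y·¬z·w; x·y·¬z·w — and their disjunction is a sum-of-products form of f.

f(x, y, z, w) = ((((NOT x AND NOT y) AND z) AND w) OR (((x AND NOT y) AND NOT z) AND w)) OR (((x AND y) AND NOT z) AND w)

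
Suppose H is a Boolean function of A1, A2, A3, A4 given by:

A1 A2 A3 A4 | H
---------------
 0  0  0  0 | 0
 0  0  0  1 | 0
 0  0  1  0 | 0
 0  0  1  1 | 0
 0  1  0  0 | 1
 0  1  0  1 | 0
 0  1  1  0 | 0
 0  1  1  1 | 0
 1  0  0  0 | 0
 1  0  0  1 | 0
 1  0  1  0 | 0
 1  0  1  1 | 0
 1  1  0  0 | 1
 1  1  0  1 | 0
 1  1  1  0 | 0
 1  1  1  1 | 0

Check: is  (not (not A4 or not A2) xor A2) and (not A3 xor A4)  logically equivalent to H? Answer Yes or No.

Yes

Check the formula against H row by row:
  A1=0, A2=0, A3=0, A4=0: formula gives 0, H = 0 ✓
  A1=0, A2=0, A3=0, A4=1: formula gives 0, H = 0 ✓
  A1=0, A2=0, A3=1, A4=0: formula gives 0, H = 0 ✓
  A1=0, A2=0, A3=1, A4=1: formula gives 0, H = 0 ✓
  … (the remaining 12 rows also agree.)
Every row agrees, so the formula is equivalent.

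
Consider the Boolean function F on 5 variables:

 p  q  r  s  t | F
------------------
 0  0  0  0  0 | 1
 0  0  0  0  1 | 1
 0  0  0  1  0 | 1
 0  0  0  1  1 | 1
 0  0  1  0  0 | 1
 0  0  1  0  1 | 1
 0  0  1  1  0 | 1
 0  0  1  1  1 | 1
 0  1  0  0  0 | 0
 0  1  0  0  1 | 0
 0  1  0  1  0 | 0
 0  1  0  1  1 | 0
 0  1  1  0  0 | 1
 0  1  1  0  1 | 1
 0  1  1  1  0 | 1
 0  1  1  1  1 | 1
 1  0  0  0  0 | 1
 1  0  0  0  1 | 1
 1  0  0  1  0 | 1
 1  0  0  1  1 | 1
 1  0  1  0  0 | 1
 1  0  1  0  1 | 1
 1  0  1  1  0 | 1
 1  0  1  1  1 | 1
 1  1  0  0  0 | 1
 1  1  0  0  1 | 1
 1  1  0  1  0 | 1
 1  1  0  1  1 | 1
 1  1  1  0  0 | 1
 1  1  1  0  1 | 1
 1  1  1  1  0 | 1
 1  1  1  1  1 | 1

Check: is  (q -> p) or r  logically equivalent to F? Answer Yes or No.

Test each input against both F and the formula:
  p=0, q=0, r=0, s=0, t=0: formula gives 1, F = 1 ✓
  p=0, q=0, r=0, s=0, t=1: formula gives 1, F = 1 ✓
  p=0, q=0, r=0, s=1, t=0: formula gives 1, F = 1 ✓
  p=0, q=0, r=0, s=1, t=1: formula gives 1, F = 1 ✓
  …and likewise for the remaining 28 rows.
All 32 rows match — the expression computes F exactly.

Yes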